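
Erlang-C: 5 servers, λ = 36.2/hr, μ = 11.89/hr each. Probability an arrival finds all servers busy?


a = λ/μ = 3.0446; ρ = a/5 = 0.6089
P₀ = 0.044371 (from M/M/c formula)
C(c,a) = [a^c/(c!(1−ρ))]·P₀ = [261.59749/(120·0.3911)]·0.044371
= 5.57418·0.044371 = 0.247333

Final: 0.247333


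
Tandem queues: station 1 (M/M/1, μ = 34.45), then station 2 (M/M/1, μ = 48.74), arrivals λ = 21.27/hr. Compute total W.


Each node sees arrival rate λ = 21.27/hr (tandem ⇒ throughput preserved).
W₁ = 1/(μ₁−λ) = 1/(34.45−21.27) = 0.07587 hr
W₂ = 1/(μ₂−λ) = 1/(48.74−21.27) = 0.03640 hr
W_total = W₁ + W₂ = 0.07587 + 0.03640 = 0.11228 hr

Final: 0.11228 hr


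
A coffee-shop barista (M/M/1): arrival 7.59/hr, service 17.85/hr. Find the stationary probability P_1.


ρ = 7.59/17.85 = 0.4252
P_n = (1−ρ)·ρ^n = (1 − 0.4252)·0.4252^1 = 0.5748·0.425210 = 0.244406

Final: 0.244406


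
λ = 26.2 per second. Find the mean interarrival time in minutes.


Mean interarrival time = 1/λ = 1/26.2 second = 0.03817 second
In minutes: 0.03817 × 0.0166667 = 0.0006361 min

Final: 0.0006361 min


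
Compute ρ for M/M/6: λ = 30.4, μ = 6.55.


ρ = λ/(cμ) = 30.4/(6·6.55) = 30.4/39.30 = 0.7735

Final: 0.7735


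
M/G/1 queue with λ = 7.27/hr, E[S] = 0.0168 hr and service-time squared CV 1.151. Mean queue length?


ρ = λ·E[S] = 7.27·0.0168 = 0.1221
Lq = ρ²(1+C_s²)/(2(1−ρ)) = 0.01492·(1+1.151)/(2·0.8779)
= 0.01492·2.1510/1.7557 = 0.01828

Final: 0.01828


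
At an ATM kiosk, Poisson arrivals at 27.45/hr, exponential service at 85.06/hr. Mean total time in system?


W = 1/(μ−λ) = 1/(85.06 − 27.45) = 1/57.61 = 0.01736 hr

Final: 0.01736 hr


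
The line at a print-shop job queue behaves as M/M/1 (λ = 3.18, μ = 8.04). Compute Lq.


ρ = 3.18/8.04 = 0.3955
Lq = ρ²/(1−ρ) = 0.1564/0.6045 = 0.2588

Final: 0.2588


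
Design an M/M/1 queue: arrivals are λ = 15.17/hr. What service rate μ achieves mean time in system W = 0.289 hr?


W = 1/(μ−λ) ⇒ μ − λ = 1/W = 1/0.289 = 3.4602
μ = λ + 1/W = 15.17 + 3.4602 = 18.6302 per hr

Final: 18.6302 /hr


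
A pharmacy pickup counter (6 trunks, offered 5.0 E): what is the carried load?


B(6,5.0) = 0.191847 (Erlang-B)
Carried load = a(1 − B) = 5.0·(1 − 0.191847) = 5.0·0.808153 = 4.0408 E

Final: 4.0408 Erlangs


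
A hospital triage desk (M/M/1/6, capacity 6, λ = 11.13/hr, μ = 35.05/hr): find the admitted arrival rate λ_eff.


ρ = 0.3175; P_K = (1−ρ)ρ^6/(1−ρ^7) = 0.0006999
λ_eff = λ(1 − P_K) = 11.13·(1 − 0.0006999) = 11.13·0.999300 = 11.1222 /hr

Final: 11.1222 /hr


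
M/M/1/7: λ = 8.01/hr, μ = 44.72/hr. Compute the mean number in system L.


ρ = 8.01/44.72 = 0.1791
L = ρ[1 − (K+1)ρ^K + Kρ^(K+1)] / [(1−ρ)(1−ρ^(K+1))]
Numerator: 0.1791·(1 − 8·0.000005914 + 7·0.000001059) = 0.179107
Denominator: (0.8209)·(0.999999) = 0.820885
L = 0.179107/0.820885 = 0.2182

Final: 0.2182


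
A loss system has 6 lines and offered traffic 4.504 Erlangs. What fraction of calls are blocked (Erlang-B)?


B(c,a) = (a^c/c!) / Σ_{k=0}^{c} a^k/k!
a^6/6! = 11.594654
Σ terms (k=0..6): 1.00000 + 4.50400 + 10.14301 + 15.22804 + 17.14677 + 15.44581 + 11.59465 = 75.062276
B = 11.594654/75.062276 = 0.154467

Final: 0.154467


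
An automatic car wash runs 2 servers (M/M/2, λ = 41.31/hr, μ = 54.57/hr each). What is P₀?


a = λ/μ = 41.31/54.57 = 0.7570; ρ = a/c = 0.3785
Σ_{k=0}^{1} a^k/k! (terms k=0..1) = 1.00000 + 0.75701 = 1.75701
Tail: a^2/(2!(1−ρ)) = 0.57306/(2·0.6215) = 0.46104
P₀ = 1/(1.75701 + 0.46104) = 1/2.21805 = 0.450847

Final: 0.450847


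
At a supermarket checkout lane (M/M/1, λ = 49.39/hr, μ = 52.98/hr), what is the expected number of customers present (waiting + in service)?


ρ = λ/μ = 49.39/52.98 = 0.9322
L = ρ/(1−ρ) = 0.9322/(1 − 0.9322) = 0.9322/0.06776 = 13.7577

Final: 13.7577


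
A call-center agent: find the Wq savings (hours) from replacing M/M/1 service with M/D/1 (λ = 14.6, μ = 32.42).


ρ = 14.6/32.42 = 0.4503
Wq(M/M/1) = ρ/(μ−λ) = 0.4503/17.82 = 0.02527 hr
Wq(M/D/1) = ρ/(2(μ−λ)) = 0.01264 hr
Savings = 0.02527 − 0.01264 = 0.01264 hr

Final: 0.01264 hr


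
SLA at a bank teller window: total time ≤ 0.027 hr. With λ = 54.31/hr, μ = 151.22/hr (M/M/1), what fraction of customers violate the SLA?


W ~ Exponential(μ−λ) for M/M/1.
μ − λ = 151.22 − 54.31 = 96.9100
P(W > t) = e^{−(μ−λ)t} = e^{−2.6166} = 0.073053

Final: 0.073053


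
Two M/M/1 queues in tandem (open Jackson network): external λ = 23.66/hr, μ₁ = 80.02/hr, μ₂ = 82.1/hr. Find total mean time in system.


Each node sees arrival rate λ = 23.66/hr (tandem ⇒ throughput preserved).
W₁ = 1/(μ₁−λ) = 1/(80.02−23.66) = 0.01774 hr
W₂ = 1/(μ₂−λ) = 1/(82.1−23.66) = 0.01711 hr
W_total = W₁ + W₂ = 0.01774 + 0.01711 = 0.03485 hr

Final: 0.03485 hr


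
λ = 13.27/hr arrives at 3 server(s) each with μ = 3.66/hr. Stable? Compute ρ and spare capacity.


Total capacity cμ = 3·3.66 = 10.98/hr
ρ = λ/(cμ) = 13.27/10.98 = 1.2086
Stable ⇔ ρ < 1: NO
Spare capacity = cμ − λ = 10.98 − 13.27 = -2.29/hr

Final: ρ = 1.2086; unstable; margin = -2.29/hr


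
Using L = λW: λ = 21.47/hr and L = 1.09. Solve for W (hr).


W = L/λ = 1.09/21.47 = 0.05077 hr

Final: 0.05077 hr


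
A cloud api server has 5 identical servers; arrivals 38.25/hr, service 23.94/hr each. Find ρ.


ρ = λ/(cμ) = 38.25/(5·23.94) = 38.25/119.70 = 0.3195

Final: 0.3195


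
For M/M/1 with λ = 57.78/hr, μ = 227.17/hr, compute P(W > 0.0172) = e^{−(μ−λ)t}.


W ~ Exponential(μ−λ) for M/M/1.
μ − λ = 227.17 − 57.78 = 169.3900
P(W > t) = e^{−(μ−λ)t} = e^{−2.9135} = 0.054285

Final: 0.054285


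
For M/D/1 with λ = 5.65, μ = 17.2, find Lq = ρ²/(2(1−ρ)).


ρ = 5.65/17.2 = 0.3285
M/D/1: Lq = ρ²/(2(1−ρ)) = 0.1079/(2·0.6715) = 0.08034

Final: 0.08034


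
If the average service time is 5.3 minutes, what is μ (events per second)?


μ = 1/(service time) in consistent units.
1 second = 0.0166667 min, so μ = 0.0166667/5.3 = 0.003145 per second

Final: 0.003145 /sec


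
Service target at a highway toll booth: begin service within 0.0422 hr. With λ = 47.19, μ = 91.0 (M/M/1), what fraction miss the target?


ρ = 47.19/91.0 = 0.5186
P(Wq > t) = ρ·e^{−(μ−λ)t} = 0.5186·e^{−1.8488}
= 0.5186·0.157429 = 0.081638

Final: 0.081638


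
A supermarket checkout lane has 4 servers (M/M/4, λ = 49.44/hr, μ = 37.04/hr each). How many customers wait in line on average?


a = λ/μ = 1.3348; ρ = a/4 = 0.3337
P₀ = 0.261751
Lq = P₀·a^c·ρ / (c!·(1−ρ)²) = 0.261751·3.17417·0.3337/(24·0.44396)
= 0.02602

Final: 0.02602


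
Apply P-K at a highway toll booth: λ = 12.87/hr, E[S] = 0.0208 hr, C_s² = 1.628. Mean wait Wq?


ρ = λ·E[S] = 12.87·0.0208 = 0.2677
E[S²] = E[S]²(1+C_s²) = 0.0208²·(1+1.628) = 0.001137
Wq = λ·E[S²]/(2(1−ρ)) = 12.87·0.001137/(2·0.7323) = 0.009991 hr

Final: 0.009991 hr


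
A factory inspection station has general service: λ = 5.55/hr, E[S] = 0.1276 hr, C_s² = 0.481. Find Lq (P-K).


ρ = λ·E[S] = 5.55·0.1276 = 0.7082
Lq = ρ²(1+C_s²)/(2(1−ρ)) = 0.5015·(1+0.481)/(2·0.2918)
= 0.5015·1.4810/0.5836 = 1.27262

Final: 1.27262


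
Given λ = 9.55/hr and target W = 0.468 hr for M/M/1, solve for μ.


W = 1/(μ−λ) ⇒ μ − λ = 1/W = 1/0.468 = 2.1368
μ = λ + 1/W = 9.55 + 2.1368 = 11.6868 per hr

Final: 11.6868 /hr


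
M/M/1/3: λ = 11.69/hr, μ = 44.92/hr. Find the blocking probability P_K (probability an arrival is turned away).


ρ = λ/μ = 11.69/44.92 = 0.2602
P_K = (1−ρ)ρ^K/(1−ρ^(K+1)) = (0.7398·0.017625)/(1 − 0.004587)
= 0.013038/0.995413 = 0.013098

Final: 0.013098


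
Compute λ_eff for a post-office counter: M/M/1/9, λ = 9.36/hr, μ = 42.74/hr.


ρ = 0.2190; P_K = (1−ρ)ρ^9/(1−ρ^10) = 0.0000009049
λ_eff = λ(1 − P_K) = 9.36·(1 − 0.0000009049) = 9.36·0.999999 = 9.3600 /hr

Final: 9.3600 /hr


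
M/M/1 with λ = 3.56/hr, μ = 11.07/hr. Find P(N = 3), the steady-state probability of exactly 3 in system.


ρ = 3.56/11.07 = 0.3216
P_n = (1−ρ)·ρ^n = (1 − 0.3216)·0.3216^3 = 0.6784·0.033259 = 0.022563

Final: 0.022563


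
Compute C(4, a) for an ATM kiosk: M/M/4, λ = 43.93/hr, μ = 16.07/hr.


a = λ/μ = 2.7337; ρ = a/4 = 0.6834
P₀ = 0.054870 (from M/M/c formula)
C(c,a) = [a^c/(c!(1−ρ))]·P₀ = [55.84462/(24·0.3166)]·0.054870
= 7.34990·0.054870 = 0.403292

Final: 0.403292


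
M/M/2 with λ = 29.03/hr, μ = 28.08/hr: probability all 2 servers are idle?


a = λ/μ = 29.03/28.08 = 1.0338; ρ = a/c = 0.5169
Σ_{k=0}^{1} a^k/k! (terms k=0..1) = 1.00000 + 1.03383 = 2.03383
Tail: a^2/(2!(1−ρ)) = 1.06881/(2·0.4831) = 1.10623
P₀ = 1/(2.03383 + 1.10623) = 1/3.14007 = 0.318465

Final: 0.318465


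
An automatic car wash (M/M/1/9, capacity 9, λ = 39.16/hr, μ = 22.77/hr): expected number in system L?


ρ = 39.16/22.77 = 1.7198
L = ρ[1 − (K+1)ρ^K + Kρ^(K+1)] / [(1−ρ)(1−ρ^(K+1))]
Numerator: 1.7198·(1 − 10·131.618480 + 9·226.358353) = 1241.769914
Denominator: (-0.7198)·(-225.358353) = 162.214467
L = 1241.769914/162.214467 = 7.6551

Final: 7.6551


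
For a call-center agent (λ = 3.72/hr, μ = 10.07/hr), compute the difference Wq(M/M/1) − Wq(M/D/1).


ρ = 3.72/10.07 = 0.3694
Wq(M/M/1) = ρ/(μ−λ) = 0.3694/6.35 = 0.05818 hr
Wq(M/D/1) = ρ/(2(μ−λ)) = 0.02909 hr
Savings = 0.05818 − 0.02909 = 0.02909 hr

Final: 0.02909 hr


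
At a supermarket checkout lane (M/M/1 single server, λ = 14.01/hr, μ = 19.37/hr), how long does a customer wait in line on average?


ρ = 14.01/19.37 = 0.7233
Wq = ρ/(μ−λ) = 0.7233/(19.37 − 14.01) = 0.7233/5.36 = 0.1349 hr

Final: 0.1349 hr


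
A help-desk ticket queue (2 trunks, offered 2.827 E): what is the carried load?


B(2,2.827) = 0.510799 (Erlang-B)
Carried load = a(1 − B) = 2.827·(1 − 0.510799) = 2.827·0.489201 = 1.3830 E

Final: 1.3830 Erlangs


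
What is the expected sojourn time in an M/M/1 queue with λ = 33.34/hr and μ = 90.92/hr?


W = 1/(μ−λ) = 1/(90.92 − 33.34) = 1/57.58 = 0.01737 hr

Final: 0.01737 hr


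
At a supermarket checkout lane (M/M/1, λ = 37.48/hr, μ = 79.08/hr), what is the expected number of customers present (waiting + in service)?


ρ = λ/μ = 37.48/79.08 = 0.4740
L = ρ/(1−ρ) = 0.4740/(1 − 0.4740) = 0.4740/0.5260 = 0.9010

Final: 0.9010


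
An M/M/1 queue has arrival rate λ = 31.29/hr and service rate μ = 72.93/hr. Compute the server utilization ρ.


ρ = λ/μ = 31.29/72.93 = 0.4290

Final: 0.4290


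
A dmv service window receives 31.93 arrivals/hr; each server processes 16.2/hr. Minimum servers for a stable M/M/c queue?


Stability requires cμ > λ ⇔ c > λ/μ.
λ/μ = 31.93/16.2 = 1.9710
Minimum integer c = ⌊1.9710⌋ + 1 = 2
Check: 2·16.2 = 32.40 > 31.93, while 1·16.2 = 16.20 ≤ 31.93

Final: 2 servers


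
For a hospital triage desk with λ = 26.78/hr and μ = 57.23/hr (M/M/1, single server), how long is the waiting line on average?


ρ = 26.78/57.23 = 0.4679
Lq = ρ²/(1−ρ) = 0.2190/0.5321 = 0.4115

Final: 0.4115


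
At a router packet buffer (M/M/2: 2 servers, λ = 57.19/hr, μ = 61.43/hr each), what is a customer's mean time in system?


a = 0.9310; ρ = 0.4655; P₀ = 0.364732
Lq = P₀·a^c·ρ/(c!(1−ρ)²) = 0.25753
Wq = Lq/λ = 0.25753/57.19 = 0.004503 hr
W = Wq + 1/μ = 0.004503 + 0.01628 = 0.02078 hr

Final: 0.02078 hr


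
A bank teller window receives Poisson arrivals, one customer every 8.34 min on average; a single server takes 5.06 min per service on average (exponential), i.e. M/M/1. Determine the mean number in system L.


λ = 60/8.34 = 7.1942 /hr
μ = 60/5.06 = 11.8577 /hr
ρ = λ/μ = 7.1942/11.8577 = 0.6067
L = ρ/(1−ρ) = 0.6067/0.3933 = 1.5427

Final: 1.5427


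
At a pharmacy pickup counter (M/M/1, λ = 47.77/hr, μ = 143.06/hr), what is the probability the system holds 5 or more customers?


ρ = 47.77/143.06 = 0.3339
P(N ≥ n) = ρ^n = 0.3339^5 = 0.004151

Final: 0.004151


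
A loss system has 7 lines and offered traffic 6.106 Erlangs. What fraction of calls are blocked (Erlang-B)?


B(c,a) = (a^c/c!) / Σ_{k=0}^{c} a^k/k!
a^7/7! = 62.786614
Σ terms (k=0..7): 1.00000 + 6.10600 + 18.64162 + 37.94191 + 57.91832 + 70.72985 + 71.97941 + 62.78661 = 327.103725
B = 62.786614/327.103725 = 0.191947

Final: 0.191947


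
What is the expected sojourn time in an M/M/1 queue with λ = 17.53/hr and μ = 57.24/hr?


W = 1/(μ−λ) = 1/(57.24 − 17.53) = 1/39.71 = 0.02518 hr

Final: 0.02518 hr


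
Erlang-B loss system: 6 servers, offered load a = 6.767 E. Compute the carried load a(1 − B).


B(6,6.767) = 0.316560 (Erlang-B)
Carried load = a(1 − B) = 6.767·(1 − 0.316560) = 6.767·0.683440 = 4.6248 E

Final: 4.6248 Erlangs


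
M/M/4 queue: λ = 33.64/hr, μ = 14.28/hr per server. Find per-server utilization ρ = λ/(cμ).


ρ = λ/(cμ) = 33.64/(4·14.28) = 33.64/57.12 = 0.5889

Final: 0.5889


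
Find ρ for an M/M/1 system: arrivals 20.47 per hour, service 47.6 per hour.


ρ = λ/μ = 20.47/47.6 = 0.4300

Final: 0.4300


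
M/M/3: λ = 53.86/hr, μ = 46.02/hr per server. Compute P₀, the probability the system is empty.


a = λ/μ = 53.86/46.02 = 1.1704; ρ = a/c = 0.3901
Σ_{k=0}^{2} a^k/k! (terms k=0..2) = 1.00000 + 1.17036 + 0.68487 = 2.85523
Tail: a^3/(3!(1−ρ)) = 1.60309/(6·0.6099) = 0.43809
P₀ = 1/(2.85523 + 0.43809) = 1/3.29332 = 0.303645

Final: 0.303645


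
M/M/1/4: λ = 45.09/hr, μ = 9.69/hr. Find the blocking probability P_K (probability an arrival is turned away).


ρ = λ/μ = 45.09/9.69 = 4.6533
P_K = (1−ρ)ρ^K/(1−ρ^(K+1)) = (-3.6533·468.841269)/(1 − 2181.635999)
= -1712.794730/-2180.635999 = 0.785457

Final: 0.785457


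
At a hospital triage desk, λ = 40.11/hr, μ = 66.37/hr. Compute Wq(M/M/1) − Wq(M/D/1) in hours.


ρ = 40.11/66.37 = 0.6043
Wq(M/M/1) = ρ/(μ−λ) = 0.6043/26.26 = 0.02301 hr
Wq(M/D/1) = ρ/(2(μ−λ)) = 0.01151 hr
Savings = 0.02301 − 0.01151 = 0.01151 hr

Final: 0.01151 hr


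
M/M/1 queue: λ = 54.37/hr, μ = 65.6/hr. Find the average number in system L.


ρ = λ/μ = 54.37/65.6 = 0.8288
L = ρ/(1−ρ) = 0.8288/(1 − 0.8288) = 0.8288/0.1712 = 4.8415

Final: 4.8415


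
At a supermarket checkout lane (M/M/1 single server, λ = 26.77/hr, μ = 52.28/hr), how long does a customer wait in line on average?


ρ = 26.77/52.28 = 0.5121
Wq = ρ/(μ−λ) = 0.5121/(52.28 − 26.77) = 0.5121/25.51 = 0.02007 hr

Final: 0.02007 hr


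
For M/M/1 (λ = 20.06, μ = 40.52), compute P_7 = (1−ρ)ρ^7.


ρ = 20.06/40.52 = 0.4951
P_n = (1−ρ)·ρ^n = (1 − 0.4951)·0.4951^7 = 0.5049·0.007288 = 0.003680

Final: 0.003680


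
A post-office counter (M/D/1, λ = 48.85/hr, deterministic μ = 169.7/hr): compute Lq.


ρ = 48.85/169.7 = 0.2879
M/D/1: Lq = ρ²/(2(1−ρ)) = 0.08286/(2·0.7121) = 0.05818

Final: 0.05818


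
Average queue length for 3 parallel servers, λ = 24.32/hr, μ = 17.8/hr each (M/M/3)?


a = λ/μ = 1.3663; ρ = a/3 = 0.4554
P₀ = 0.245082
Lq = P₀·a^c·ρ / (c!·(1−ρ)²) = 0.245082·2.55053·0.4554/(6·0.29656)
= 0.16000

Final: 0.16000


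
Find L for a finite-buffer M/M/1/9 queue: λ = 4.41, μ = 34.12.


ρ = 4.41/34.12 = 0.1292
L = ρ[1 − (K+1)ρ^K + Kρ^(K+1)] / [(1−ρ)(1−ρ^(K+1))]
Numerator: 0.1292·(1 − 10·0.00000001007 + 9·0.000000001301) = 0.129250
Denominator: (0.8708)·(1.000000) = 0.870750
L = 0.129250/0.870750 = 0.1484

Final: 0.1484


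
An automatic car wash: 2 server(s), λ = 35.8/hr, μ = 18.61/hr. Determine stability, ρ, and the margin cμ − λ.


Total capacity cμ = 2·18.61 = 37.22/hr
ρ = λ/(cμ) = 35.8/37.22 = 0.9618
Stable ⇔ ρ < 1: YES
Spare capacity = cμ − λ = 37.22 − 35.8 = 1.42/hr

Final: ρ = 0.9618; stable; margin = 1.42/hr


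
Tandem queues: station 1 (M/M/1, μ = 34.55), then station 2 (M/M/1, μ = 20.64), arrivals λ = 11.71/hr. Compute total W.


Each node sees arrival rate λ = 11.71/hr (tandem ⇒ throughput preserved).
W₁ = 1/(μ₁−λ) = 1/(34.55−11.71) = 0.04378 hr
W₂ = 1/(μ₂−λ) = 1/(20.64−11.71) = 0.11198 hr
W_total = W₁ + W₂ = 0.04378 + 0.11198 = 0.15576 hr

Final: 0.15576 hr


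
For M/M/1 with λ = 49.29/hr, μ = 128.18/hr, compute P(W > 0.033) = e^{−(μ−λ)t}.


W ~ Exponential(μ−λ) for M/M/1.
μ − λ = 128.18 − 49.29 = 78.8900
P(W > t) = e^{−(μ−λ)t} = e^{−2.6034} = 0.074024

Final: 0.074024


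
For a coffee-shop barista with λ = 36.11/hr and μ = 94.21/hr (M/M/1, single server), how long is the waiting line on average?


ρ = 36.11/94.21 = 0.3833
Lq = ρ²/(1−ρ) = 0.1469/0.6167 = 0.2382

Final: 0.2382


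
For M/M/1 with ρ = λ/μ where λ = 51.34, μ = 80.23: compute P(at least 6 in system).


ρ = 51.34/80.23 = 0.6399
P(N ≥ n) = ρ^n = 0.6399^6 = 0.068662

Final: 0.068662


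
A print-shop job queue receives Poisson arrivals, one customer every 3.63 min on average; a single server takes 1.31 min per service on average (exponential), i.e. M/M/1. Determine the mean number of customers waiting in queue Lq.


λ = 60/3.63 = 16.5289 /hr
μ = 60/1.31 = 45.8015 /hr
ρ = λ/μ = 16.5289/45.8015 = 0.3609
Lq = ρ²/(1−ρ) = 0.1302/0.6391 = 0.2038

Final: 0.2038


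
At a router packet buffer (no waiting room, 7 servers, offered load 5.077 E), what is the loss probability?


B(c,a) = (a^c/c!) / Σ_{k=0}^{c} a^k/k!
a^7/7! = 17.251212
Σ terms (k=0..7): 1.00000 + 5.07700 + 12.88796 + 21.81073 + 27.68327 + 28.10959 + 23.78540 + 17.25121 = 137.605175
B = 17.251212/137.605175 = 0.125367

Final: 0.125367


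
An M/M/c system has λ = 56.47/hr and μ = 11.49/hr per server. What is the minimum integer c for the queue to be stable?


Stability requires cμ > λ ⇔ c > λ/μ.
λ/μ = 56.47/11.49 = 4.9147
Minimum integer c = ⌊4.9147⌋ + 1 = 5
Check: 5·11.49 = 57.45 > 56.47, while 4·11.49 = 45.96 ≤ 56.47

Final: 5 servers


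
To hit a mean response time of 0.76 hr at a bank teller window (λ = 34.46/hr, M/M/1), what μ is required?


W = 1/(μ−λ) ⇒ μ − λ = 1/W = 1/0.76 = 1.3158
μ = λ + 1/W = 34.46 + 1.3158 = 35.7758 per hr

Final: 35.7758 /hr


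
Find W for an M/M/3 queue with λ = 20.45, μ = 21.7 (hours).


a = 0.9424; ρ = 0.3141; P₀ = 0.386125
Lq = P₀·a^c·ρ/(c!(1−ρ)²) = 0.03597
Wq = Lq/λ = 0.03597/20.45 = 0.001759 hr
W = Wq + 1/μ = 0.001759 + 0.04608 = 0.04784 hr

Final: 0.04784 hr


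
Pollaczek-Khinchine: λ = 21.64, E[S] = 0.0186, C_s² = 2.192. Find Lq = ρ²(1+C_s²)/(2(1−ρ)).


ρ = λ·E[S] = 21.64·0.0186 = 0.4025
Lq = ρ²(1+C_s²)/(2(1−ρ)) = 0.1620·(1+2.192)/(2·0.5975)
= 0.1620·3.1920/1.1950 = 0.43275

Final: 0.43275


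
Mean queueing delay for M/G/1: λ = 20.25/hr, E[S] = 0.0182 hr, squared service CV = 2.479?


ρ = λ·E[S] = 20.25·0.0182 = 0.3686
E[S²] = E[S]²(1+C_s²) = 0.0182²·(1+2.479) = 0.001152
Wq = λ·E[S²]/(2(1−ρ)) = 20.25·0.001152/(2·0.6314) = 0.01848 hr

Final: 0.01848 hr


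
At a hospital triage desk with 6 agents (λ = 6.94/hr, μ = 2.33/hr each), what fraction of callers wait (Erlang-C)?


a = λ/μ = 2.9785; ρ = a/6 = 0.4964
P₀ = 0.050056 (from M/M/c formula)
C(c,a) = [a^c/(c!(1−ρ))]·P₀ = [698.26664/(720·0.5036)]·0.050056
= 1.92585·0.050056 = 0.096401

Final: 0.096401


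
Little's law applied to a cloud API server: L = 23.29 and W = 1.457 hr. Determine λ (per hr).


λ = L/W = 23.29/1.457 = 15.9849 /hr

Final: 15.9849 /hr


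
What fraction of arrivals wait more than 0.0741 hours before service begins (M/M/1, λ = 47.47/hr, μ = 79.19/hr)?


ρ = 47.47/79.19 = 0.5994
P(Wq > t) = ρ·e^{−(μ−λ)t} = 0.5994·e^{−2.3505}
= 0.5994·0.095326 = 0.057143

Final: 0.057143


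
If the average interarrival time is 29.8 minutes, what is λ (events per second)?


λ = 1/(interarrival time) in consistent units.
1 second = 0.0166667 min, so λ = 0.0166667/29.8 = 0.0005593 per second

Final: 0.0005593 /sec


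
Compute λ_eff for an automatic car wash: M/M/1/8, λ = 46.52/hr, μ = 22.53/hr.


ρ = 2.0648; P_K = (1−ρ)ρ^8/(1−ρ^9) = 0.516449
λ_eff = λ(1 − P_K) = 46.52·(1 − 0.516449) = 46.52·0.483551 = 22.4948 /hr

Final: 22.4948 /hr


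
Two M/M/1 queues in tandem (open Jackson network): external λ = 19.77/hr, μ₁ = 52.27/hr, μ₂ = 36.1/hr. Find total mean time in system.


Each node sees arrival rate λ = 19.77/hr (tandem ⇒ throughput preserved).
W₁ = 1/(μ₁−λ) = 1/(52.27−19.77) = 0.03077 hr
W₂ = 1/(μ₂−λ) = 1/(36.1−19.77) = 0.06124 hr
W_total = W₁ + W₂ = 0.03077 + 0.06124 = 0.09201 hr

Final: 0.09201 hr


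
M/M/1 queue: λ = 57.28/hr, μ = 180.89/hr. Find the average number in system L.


ρ = λ/μ = 57.28/180.89 = 0.3167
L = ρ/(1−ρ) = 0.3167/(1 − 0.3167) = 0.3167/0.6833 = 0.4634

Final: 0.4634


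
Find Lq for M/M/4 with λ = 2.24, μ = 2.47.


a = λ/μ = 0.9069; ρ = a/4 = 0.2267
P₀ = 0.403412
Lq = P₀·a^c·ρ / (c!·(1−ρ)²) = 0.403412·0.67640·0.2267/(24·0.59796)
= 0.004311

Final: 0.004311


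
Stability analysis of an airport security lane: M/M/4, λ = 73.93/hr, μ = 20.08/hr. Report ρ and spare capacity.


Total capacity cμ = 4·20.08 = 80.32/hr
ρ = λ/(cμ) = 73.93/80.32 = 0.9204
Stable ⇔ ρ < 1: YES
Spare capacity = cμ − λ = 80.32 − 73.93 = 6.39/hr

Final: ρ = 0.9204; stable; margin = 6.39/hr


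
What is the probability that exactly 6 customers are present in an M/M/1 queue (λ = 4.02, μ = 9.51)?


ρ = 4.02/9.51 = 0.4227
P_n = (1−ρ)·ρ^n = (1 − 0.4227)·0.4227^6 = 0.5773·0.005705 = 0.003294

Final: 0.003294


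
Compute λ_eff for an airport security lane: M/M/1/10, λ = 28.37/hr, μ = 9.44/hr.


ρ = 3.0053; P_K = (1−ρ)ρ^10/(1−ρ^11) = 0.667258
λ_eff = λ(1 − P_K) = 28.37·(1 − 0.667258) = 28.37·0.332742 = 9.4399 /hr

Final: 9.4399 /hr


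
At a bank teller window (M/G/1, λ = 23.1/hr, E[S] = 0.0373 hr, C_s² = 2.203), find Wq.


ρ = λ·E[S] = 23.1·0.0373 = 0.8616
E[S²] = E[S]²(1+C_s²) = 0.0373²·(1+2.203) = 0.004456
Wq = λ·E[S²]/(2(1−ρ)) = 23.1·0.004456/(2·0.1384) = 0.37198 hr

Final: 0.37198 hr


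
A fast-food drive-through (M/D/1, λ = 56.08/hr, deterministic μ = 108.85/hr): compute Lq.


ρ = 56.08/108.85 = 0.5152
M/D/1: Lq = ρ²/(2(1−ρ)) = 0.2654/(2·0.4848) = 0.27376

Final: 0.27376


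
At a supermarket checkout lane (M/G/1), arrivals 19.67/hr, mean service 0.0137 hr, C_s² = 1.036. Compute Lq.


ρ = λ·E[S] = 19.67·0.0137 = 0.2695
Lq = ρ²(1+C_s²)/(2(1−ρ)) = 0.07262·(1+1.036)/(2·0.7305)
= 0.07262·2.0360/1.4610 = 0.10120

Final: 0.10120


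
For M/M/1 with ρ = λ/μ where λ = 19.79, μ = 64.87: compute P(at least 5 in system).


ρ = 19.79/64.87 = 0.3051
P(N ≥ n) = ρ^n = 0.3051^5 = 0.002642

Final: 0.002642


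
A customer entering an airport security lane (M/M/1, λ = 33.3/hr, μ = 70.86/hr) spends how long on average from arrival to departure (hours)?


W = 1/(μ−λ) = 1/(70.86 − 33.3) = 1/37.56 = 0.02662 hr

Final: 0.02662 hr


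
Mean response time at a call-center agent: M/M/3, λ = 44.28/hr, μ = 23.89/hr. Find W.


a = 1.8535; ρ = 0.6178; P₀ = 0.136088
Lq = P₀·a^c·ρ/(c!(1−ρ)²) = 0.61095
Wq = Lq/λ = 0.61095/44.28 = 0.01380 hr
W = Wq + 1/μ = 0.01380 + 0.04186 = 0.05566 hr

Final: 0.05566 hr


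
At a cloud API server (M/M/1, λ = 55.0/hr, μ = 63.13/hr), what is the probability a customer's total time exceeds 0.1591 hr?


W ~ Exponential(μ−λ) for M/M/1.
μ − λ = 63.13 − 55.0 = 8.1300
P(W > t) = e^{−(μ−λ)t} = e^{−1.2935} = 0.274314

Final: 0.274314


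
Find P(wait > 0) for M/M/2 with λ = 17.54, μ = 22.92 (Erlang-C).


a = λ/μ = 0.7653; ρ = a/2 = 0.3826
P₀ = 0.446513 (from M/M/c formula)
C(c,a) = [a^c/(c!(1−ρ))]·P₀ = [0.58564/(2·0.6174)]·0.446513
= 0.47431·0.446513 = 0.211784

Final: 0.211784


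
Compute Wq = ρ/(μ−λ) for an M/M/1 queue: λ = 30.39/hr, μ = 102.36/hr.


ρ = 30.39/102.36 = 0.2969
Wq = ρ/(μ−λ) = 0.2969/(102.36 − 30.39) = 0.2969/71.97 = 0.004125 hr

Final: 0.004125 hr


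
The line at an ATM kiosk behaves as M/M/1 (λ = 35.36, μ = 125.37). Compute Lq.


ρ = 35.36/125.37 = 0.2820
Lq = ρ²/(1−ρ) = 0.07955/0.7180 = 0.1108

Final: 0.1108


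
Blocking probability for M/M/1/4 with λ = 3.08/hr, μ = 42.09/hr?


ρ = λ/μ = 3.08/42.09 = 0.07318
P_K = (1−ρ)ρ^K/(1−ρ^(K+1)) = (0.9268·0.00002867)/(1 − 0.000002098)
= 0.00002658/0.999998 = 0.00002658

Final: 0.00002658


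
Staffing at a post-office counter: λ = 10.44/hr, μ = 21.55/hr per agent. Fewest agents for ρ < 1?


Stability requires cμ > λ ⇔ c > λ/μ.
λ/μ = 10.44/21.55 = 0.4845
Minimum integer c = ⌊0.4845⌋ + 1 = 1
Check: 1·21.55 = 21.55 > 10.44, while 0·21.55 = 0.00 ≤ 10.44

Final: 1 servers


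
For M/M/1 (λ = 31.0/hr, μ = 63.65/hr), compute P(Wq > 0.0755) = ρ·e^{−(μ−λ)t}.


ρ = 31.0/63.65 = 0.4870
P(Wq > t) = ρ·e^{−(μ−λ)t} = 0.4870·e^{−2.4651}
= 0.4870·0.085002 = 0.041399

Final: 0.041399


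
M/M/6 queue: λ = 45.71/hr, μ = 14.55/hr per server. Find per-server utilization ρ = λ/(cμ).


ρ = λ/(cμ) = 45.71/(6·14.55) = 45.71/87.30 = 0.5236

Final: 0.5236


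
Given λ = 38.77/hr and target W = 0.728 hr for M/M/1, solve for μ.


W = 1/(μ−λ) ⇒ μ − λ = 1/W = 1/0.728 = 1.3736
μ = λ + 1/W = 38.77 + 1.3736 = 40.1436 per hr

Final: 40.1436 /hr


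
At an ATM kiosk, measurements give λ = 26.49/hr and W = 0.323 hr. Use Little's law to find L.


L = λW = 26.49·0.323 = 8.5563

Final: 8.5563


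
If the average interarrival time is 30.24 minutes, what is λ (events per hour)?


λ = 1/(interarrival time) in consistent units.
1 hour = 60 min, so λ = 60/30.24 = 1.9841 per hour

Final: 1.9841 /hr


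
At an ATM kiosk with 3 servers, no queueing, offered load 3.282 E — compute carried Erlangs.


B(3,3.282) = 0.378670 (Erlang-B)
Carried load = a(1 − B) = 3.282·(1 − 0.378670) = 3.282·0.621330 = 2.0392 E

Final: 2.0392 Erlangs


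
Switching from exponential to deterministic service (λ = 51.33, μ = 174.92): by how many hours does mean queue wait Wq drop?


ρ = 51.33/174.92 = 0.2934
Wq(M/M/1) = ρ/(μ−λ) = 0.2934/123.59 = 0.002374 hr
Wq(M/D/1) = ρ/(2(μ−λ)) = 0.001187 hr
Savings = 0.002374 − 0.001187 = 0.001187 hr

Final: 0.001187 hr


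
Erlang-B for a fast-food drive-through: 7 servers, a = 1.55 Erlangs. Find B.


B(c,a) = (a^c/c!) / Σ_{k=0}^{c} a^k/k!
a^7/7! = 0.004265
Σ terms (k=0..7): 1.00000 + 1.55000 + 1.20125 + 0.62065 + 0.24050 + 0.07456 + 0.01926 + 0.004265 = 4.710476
B = 0.004265/4.710476 = 0.0009054

Final: 0.0009054


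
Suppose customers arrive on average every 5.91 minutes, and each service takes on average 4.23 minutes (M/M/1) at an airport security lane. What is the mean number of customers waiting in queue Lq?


λ = 60/5.91 = 10.1523 /hr
μ = 60/4.23 = 14.1844 /hr
ρ = λ/μ = 10.1523/14.1844 = 0.7157
Lq = ρ²/(1−ρ) = 0.5123/0.2843 = 1.8021

Final: 1.8021


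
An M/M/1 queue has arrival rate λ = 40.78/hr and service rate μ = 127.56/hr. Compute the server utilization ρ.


ρ = λ/μ = 40.78/127.56 = 0.3197

Final: 0.3197


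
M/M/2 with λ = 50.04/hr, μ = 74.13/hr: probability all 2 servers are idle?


a = λ/μ = 50.04/74.13 = 0.6750; ρ = a/c = 0.3375
Σ_{k=0}^{1} a^k/k! (terms k=0..1) = 1.00000 + 0.67503 = 1.67503
Tail: a^2/(2!(1−ρ)) = 0.45567/(2·0.6625) = 0.34391
P₀ = 1/(1.67503 + 0.34391) = 1/2.01894 = 0.495310

Final: 0.495310


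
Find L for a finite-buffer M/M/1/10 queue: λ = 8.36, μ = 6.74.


ρ = 8.36/6.74 = 1.2404
L = ρ[1 − (K+1)ρ^K + Kρ^(K+1)] / [(1−ρ)(1−ρ^(K+1))]
Numerator: 1.2404·(1 − 11·8.619138 + 10·10.690800) = 16.245544
Denominator: (-0.2404)·(-9.690800) = 2.329243
L = 16.245544/2.329243 = 6.9746

Final: 6.9746


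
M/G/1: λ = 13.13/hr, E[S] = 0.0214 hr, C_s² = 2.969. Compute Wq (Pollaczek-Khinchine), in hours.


ρ = λ·E[S] = 13.13·0.0214 = 0.2810
E[S²] = E[S]²(1+C_s²) = 0.0214²·(1+2.969) = 0.001818
Wq = λ·E[S²]/(2(1−ρ)) = 13.13·0.001818/(2·0.7190) = 0.01660 hr

Final: 0.01660 hr


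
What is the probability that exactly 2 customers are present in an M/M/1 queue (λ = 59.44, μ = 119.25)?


ρ = 59.44/119.25 = 0.4984
P_n = (1−ρ)·ρ^n = (1 − 0.4984)·0.4984^2 = 0.5016·0.248451 = 0.124611

Final: 0.124611


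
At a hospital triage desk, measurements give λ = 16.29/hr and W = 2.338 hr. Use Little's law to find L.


L = λW = 16.29·2.338 = 38.0860

Final: 38.0860


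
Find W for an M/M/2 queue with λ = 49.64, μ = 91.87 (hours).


a = 0.5403; ρ = 0.2702; P₀ = 0.574599
Lq = P₀·a^c·ρ/(c!(1−ρ)²) = 0.04254
Wq = Lq/λ = 0.04254/49.64 = 0.0008570 hr
W = Wq + 1/μ = 0.0008570 + 0.01088 = 0.01174 hr

Final: 0.01174 hr


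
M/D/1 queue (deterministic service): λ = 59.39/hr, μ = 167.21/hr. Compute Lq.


ρ = 59.39/167.21 = 0.3552
M/D/1: Lq = ρ²/(2(1−ρ)) = 0.1262/(2·0.6448) = 0.09782

Final: 0.09782


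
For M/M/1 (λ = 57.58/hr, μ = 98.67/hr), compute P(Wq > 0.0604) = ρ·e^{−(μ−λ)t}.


ρ = 57.58/98.67 = 0.5836
P(Wq > t) = ρ·e^{−(μ−λ)t} = 0.5836·e^{−2.4818}
= 0.5836·0.083590 = 0.048780

Final: 0.048780


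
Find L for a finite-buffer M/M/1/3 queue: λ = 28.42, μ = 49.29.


ρ = 28.42/49.29 = 0.5766
L = ρ[1 − (K+1)ρ^K + Kρ^(K+1)] / [(1−ρ)(1−ρ^(K+1))]
Numerator: 0.5766·(1 − 4·0.191688 + 3·0.110525) = 0.325669
Denominator: (0.4234)·(0.889475) = 0.376615
L = 0.325669/0.376615 = 0.8647

Final: 0.8647


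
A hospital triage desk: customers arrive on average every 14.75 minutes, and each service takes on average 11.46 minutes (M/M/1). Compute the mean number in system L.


λ = 60/14.75 = 4.0678 /hr
μ = 60/11.46 = 5.2356 /hr
ρ = λ/μ = 4.0678/5.2356 = 0.7769
L = ρ/(1−ρ) = 0.7769/0.2231 = 3.4833

Final: 3.4833


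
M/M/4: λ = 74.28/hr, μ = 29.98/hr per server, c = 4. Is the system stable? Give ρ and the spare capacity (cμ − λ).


Total capacity cμ = 4·29.98 = 119.92/hr
ρ = λ/(cμ) = 74.28/119.92 = 0.6194
Stable ⇔ ρ < 1: YES
Spare capacity = cμ − λ = 119.92 − 74.28 = 45.64/hr

Final: ρ = 0.6194; stable; margin = 45.64/hr


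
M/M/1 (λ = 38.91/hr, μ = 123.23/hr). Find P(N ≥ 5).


ρ = 38.91/123.23 = 0.3158
P(N ≥ n) = ρ^n = 0.3158^5 = 0.003139

Final: 0.003139


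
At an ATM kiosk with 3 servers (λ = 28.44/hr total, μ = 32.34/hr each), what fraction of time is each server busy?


ρ = λ/(cμ) = 28.44/(3·32.34) = 28.44/97.02 = 0.2931

Final: 0.2931


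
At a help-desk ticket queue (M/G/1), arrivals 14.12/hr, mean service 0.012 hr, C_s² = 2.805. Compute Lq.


ρ = λ·E[S] = 14.12·0.012 = 0.1694
Lq = ρ²(1+C_s²)/(2(1−ρ)) = 0.02871·(1+2.805)/(2·0.8306)
= 0.02871·3.8050/1.6611 = 0.06576

Final: 0.06576


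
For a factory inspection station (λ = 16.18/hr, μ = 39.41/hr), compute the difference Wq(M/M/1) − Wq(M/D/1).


ρ = 16.18/39.41 = 0.4106
Wq(M/M/1) = ρ/(μ−λ) = 0.4106/23.23 = 0.01767 hr
Wq(M/D/1) = ρ/(2(μ−λ)) = 0.008837 hr
Savings = 0.01767 − 0.008837 = 0.008837 hr

Final: 0.008837 hr


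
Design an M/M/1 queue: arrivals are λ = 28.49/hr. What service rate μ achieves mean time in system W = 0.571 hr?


W = 1/(μ−λ) ⇒ μ − λ = 1/W = 1/0.571 = 1.7513
μ = λ + 1/W = 28.49 + 1.7513 = 30.2413 per hr

Final: 30.2413 /hr


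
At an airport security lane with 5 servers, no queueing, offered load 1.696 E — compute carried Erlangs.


B(5,1.696) = 0.021619 (Erlang-B)
Carried load = a(1 − B) = 1.696·(1 − 0.021619) = 1.696·0.978381 = 1.6593 E

Final: 1.6593 Erlangs


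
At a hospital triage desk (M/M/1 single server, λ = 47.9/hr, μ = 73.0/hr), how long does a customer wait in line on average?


ρ = 47.9/73.0 = 0.6562
Wq = ρ/(μ−λ) = 0.6562/(73.0 − 47.9) = 0.6562/25.10 = 0.02614 hr

Final: 0.02614 hr


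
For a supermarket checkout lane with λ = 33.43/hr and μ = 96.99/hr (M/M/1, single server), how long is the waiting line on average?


ρ = 33.43/96.99 = 0.3447
Lq = ρ²/(1−ρ) = 0.1188/0.6553 = 0.1813

Final: 0.1813


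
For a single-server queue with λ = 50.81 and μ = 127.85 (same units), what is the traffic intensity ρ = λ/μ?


ρ = λ/μ = 50.81/127.85 = 0.3974

Final: 0.3974


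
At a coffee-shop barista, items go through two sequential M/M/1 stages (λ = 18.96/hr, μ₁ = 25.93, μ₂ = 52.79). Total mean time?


Each node sees arrival rate λ = 18.96/hr (tandem ⇒ throughput preserved).
W₁ = 1/(μ₁−λ) = 1/(25.93−18.96) = 0.14347 hr
W₂ = 1/(μ₂−λ) = 1/(52.79−18.96) = 0.02956 hr
W_total = W₁ + W₂ = 0.14347 + 0.02956 = 0.17303 hr

Final: 0.17303 hr


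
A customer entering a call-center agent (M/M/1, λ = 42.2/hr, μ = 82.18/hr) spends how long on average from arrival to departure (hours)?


W = 1/(μ−λ) = 1/(82.18 − 42.2) = 1/39.98 = 0.02501 hr

Final: 0.02501 hr


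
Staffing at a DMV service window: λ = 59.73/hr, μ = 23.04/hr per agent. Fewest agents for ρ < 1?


Stability requires cμ > λ ⇔ c > λ/μ.
λ/μ = 59.73/23.04 = 2.5924
Minimum integer c = ⌊2.5924⌋ + 1 = 3
Check: 3·23.04 = 69.12 > 59.73, while 2·23.04 = 46.08 ≤ 59.73

Final: 3 servers


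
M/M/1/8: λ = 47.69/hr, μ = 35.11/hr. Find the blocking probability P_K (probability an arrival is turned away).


ρ = λ/μ = 47.69/35.11 = 1.3583
P_K = (1−ρ)ρ^K/(1−ρ^(K+1)) = (-0.3583·11.587025)/(1 − 15.738685)
= -4.151660/-14.738685 = 0.281685

Final: 0.281685


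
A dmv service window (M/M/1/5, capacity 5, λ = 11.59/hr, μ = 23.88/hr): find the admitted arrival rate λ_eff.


ρ = 0.4853; P_K = (1−ρ)ρ^5/(1−ρ^6) = 0.014044
λ_eff = λ(1 − P_K) = 11.59·(1 − 0.014044) = 11.59·0.985956 = 11.4272 /hr

Final: 11.4272 /hr


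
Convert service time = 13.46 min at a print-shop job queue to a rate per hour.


μ = 1/(service time) in consistent units.
1 hour = 60 min, so μ = 60/13.46 = 4.4577 per hour

Final: 4.4577 /hr


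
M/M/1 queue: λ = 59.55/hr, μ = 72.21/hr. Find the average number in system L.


ρ = λ/μ = 59.55/72.21 = 0.8247
L = ρ/(1−ρ) = 0.8247/(1 − 0.8247) = 0.8247/0.1753 = 4.7038

Final: 4.7038


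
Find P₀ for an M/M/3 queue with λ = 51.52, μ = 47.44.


a = λ/μ = 51.52/47.44 = 1.0860; ρ = a/c = 0.3620
Σ_{k=0}^{2} a^k/k! (terms k=0..2) = 1.00000 + 1.08600 + 0.58970 = 2.67571
Tail: a^3/(3!(1−ρ)) = 1.28084/(6·0.6380) = 0.33460
P₀ = 1/(2.67571 + 0.33460) = 1/3.01030 = 0.332193

Final: 0.332193


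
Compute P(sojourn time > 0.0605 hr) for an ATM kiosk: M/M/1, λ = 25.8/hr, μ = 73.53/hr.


W ~ Exponential(μ−λ) for M/M/1.
μ − λ = 73.53 − 25.8 = 47.7300
P(W > t) = e^{−(μ−λ)t} = e^{−2.8877} = 0.055706

Final: 0.055706


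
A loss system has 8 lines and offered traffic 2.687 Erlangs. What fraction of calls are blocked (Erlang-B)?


B(c,a) = (a^c/c!) / Σ_{k=0}^{c} a^k/k!
a^8/8! = 0.067394
Σ terms (k=0..8): 1.00000 + 2.68700 + 3.60998 + 3.23334 + 2.17200 + 1.16723 + 0.52273 + 0.20065 + 0.06739 = 14.660328
B = 0.067394/14.660328 = 0.004597

Final: 0.004597


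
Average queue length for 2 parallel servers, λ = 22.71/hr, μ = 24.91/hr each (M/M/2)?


a = λ/μ = 0.9117; ρ = a/2 = 0.4558
P₀ = 0.373776
Lq = P₀·a^c·ρ / (c!·(1−ρ)²) = 0.373776·0.83116·0.4558/(2·0.29611)
= 0.23913

Final: 0.23913


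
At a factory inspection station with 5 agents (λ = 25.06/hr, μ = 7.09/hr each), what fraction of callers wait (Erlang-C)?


a = λ/μ = 3.5346; ρ = a/5 = 0.7069
P₀ = 0.024796 (from M/M/c formula)
C(c,a) = [a^c/(c!(1−ρ))]·P₀ = [551.66338/(120·0.2931)]·0.024796
= 15.68533·0.024796 = 0.388932

Final: 0.388932


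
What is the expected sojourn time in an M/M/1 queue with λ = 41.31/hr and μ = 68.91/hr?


W = 1/(μ−λ) = 1/(68.91 − 41.31) = 1/27.60 = 0.03623 hr

Final: 0.03623 hr


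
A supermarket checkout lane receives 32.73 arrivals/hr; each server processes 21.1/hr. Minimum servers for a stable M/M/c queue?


Stability requires cμ > λ ⇔ c > λ/μ.
λ/μ = 32.73/21.1 = 1.5512
Minimum integer c = ⌊1.5512⌋ + 1 = 2
Check: 2·21.1 = 42.20 > 32.73, while 1·21.1 = 21.10 ≤ 32.73

Final: 2 servers


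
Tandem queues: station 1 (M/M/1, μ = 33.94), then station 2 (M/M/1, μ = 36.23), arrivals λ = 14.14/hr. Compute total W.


Each node sees arrival rate λ = 14.14/hr (tandem ⇒ throughput preserved).
W₁ = 1/(μ₁−λ) = 1/(33.94−14.14) = 0.05051 hr
W₂ = 1/(μ₂−λ) = 1/(36.23−14.14) = 0.04527 hr
W_total = W₁ + W₂ = 0.05051 + 0.04527 = 0.09577 hr

Final: 0.09577 hr


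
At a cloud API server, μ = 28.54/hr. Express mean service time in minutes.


Mean service time = 1/μ = 1/28.54 hour = 0.03504 hour
In minutes: 0.03504 × 60 = 2.1023 min

Final: 2.1023 min


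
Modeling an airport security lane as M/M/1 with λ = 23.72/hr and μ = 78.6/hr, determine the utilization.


ρ = λ/μ = 23.72/78.6 = 0.3018

Final: 0.3018


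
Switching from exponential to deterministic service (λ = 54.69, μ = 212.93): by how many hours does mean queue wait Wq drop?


ρ = 54.69/212.93 = 0.2568
Wq(M/M/1) = ρ/(μ−λ) = 0.2568/158.24 = 0.001623 hr
Wq(M/D/1) = ρ/(2(μ−λ)) = 0.0008116 hr
Savings = 0.001623 − 0.0008116 = 0.0008116 hr

Final: 0.0008116 hr


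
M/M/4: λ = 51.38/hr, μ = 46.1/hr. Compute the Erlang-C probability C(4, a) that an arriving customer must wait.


a = λ/μ = 1.1145; ρ = a/4 = 0.2786
P₀ = 0.327279 (from M/M/c formula)
C(c,a) = [a^c/(c!(1−ρ))]·P₀ = [1.54302/(24·0.7214)]·0.327279
= 0.08913·0.327279 = 0.029169

Final: 0.029169


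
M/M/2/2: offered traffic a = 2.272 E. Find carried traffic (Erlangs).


B(2,2.272) = 0.440970 (Erlang-B)
Carried load = a(1 − B) = 2.272·(1 − 0.440970) = 2.272·0.559030 = 1.2701 E

Final: 1.2701 Erlangs


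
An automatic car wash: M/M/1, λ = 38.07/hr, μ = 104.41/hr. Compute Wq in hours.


ρ = 38.07/104.41 = 0.3646
Wq = ρ/(μ−λ) = 0.3646/(104.41 − 38.07) = 0.3646/66.34 = 0.005496 hr

Final: 0.005496 hr


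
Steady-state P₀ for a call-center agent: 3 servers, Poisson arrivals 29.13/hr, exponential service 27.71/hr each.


a = λ/μ = 29.13/27.71 = 1.0512; ρ = a/c = 0.3504
Σ_{k=0}^{2} a^k/k! (terms k=0..2) = 1.00000 + 1.05125 + 0.55256 = 2.60380
Tail: a^3/(3!(1−ρ)) = 1.16175/(6·0.6496) = 0.29807
P₀ = 1/(2.60380 + 0.29807) = 1/2.90188 = 0.344604

Final: 0.344604


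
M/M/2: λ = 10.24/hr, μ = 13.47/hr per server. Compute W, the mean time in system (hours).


a = 0.7602; ρ = 0.3801; P₀ = 0.449166
Lq = P₀·a^c·ρ/(c!(1−ρ)²) = 0.12838
Wq = Lq/λ = 0.12838/10.24 = 0.01254 hr
W = Wq + 1/μ = 0.01254 + 0.07424 = 0.08678 hr

Final: 0.08678 hr


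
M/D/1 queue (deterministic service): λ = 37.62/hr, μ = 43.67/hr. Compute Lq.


ρ = 37.62/43.67 = 0.8615
M/D/1: Lq = ρ²/(2(1−ρ)) = 0.7421/(2·0.1385) = 2.67836

Final: 2.67836


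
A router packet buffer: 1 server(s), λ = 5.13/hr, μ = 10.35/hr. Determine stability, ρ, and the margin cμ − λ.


Total capacity cμ = 1·10.35 = 10.35/hr
ρ = λ/(cμ) = 5.13/10.35 = 0.4957
Stable ⇔ ρ < 1: YES
Spare capacity = cμ − λ = 10.35 − 5.13 = 5.22/hr

Final: ρ = 0.4957; stable; margin = 5.22/hr


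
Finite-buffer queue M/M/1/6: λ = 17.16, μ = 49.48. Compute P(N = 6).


ρ = λ/μ = 17.16/49.48 = 0.3468
P_K = (1−ρ)ρ^K/(1−ρ^(K+1)) = (0.6532·0.001740)/(1 − 0.0006034)
= 0.001136/0.999397 = 0.001137

Final: 0.001137
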